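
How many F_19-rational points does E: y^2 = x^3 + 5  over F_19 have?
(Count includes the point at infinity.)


For each x in F_19, count y with y^2 = x^3 + 0 x + 5 mod 19:
  x = 0: RHS = 5, y in [9, 10]  -> 2 point(s)
  x = 1: RHS = 6, y in [5, 14]  -> 2 point(s)
  x = 5: RHS = 16, y in [4, 15]  -> 2 point(s)
  x = 7: RHS = 6, y in [5, 14]  -> 2 point(s)
  x = 8: RHS = 4, y in [2, 17]  -> 2 point(s)
  x = 10: RHS = 17, y in [6, 13]  -> 2 point(s)
  x = 11: RHS = 6, y in [5, 14]  -> 2 point(s)
  x = 12: RHS = 4, y in [2, 17]  -> 2 point(s)
  x = 13: RHS = 17, y in [6, 13]  -> 2 point(s)
  x = 15: RHS = 17, y in [6, 13]  -> 2 point(s)
  x = 16: RHS = 16, y in [4, 15]  -> 2 point(s)
  x = 17: RHS = 16, y in [4, 15]  -> 2 point(s)
  x = 18: RHS = 4, y in [2, 17]  -> 2 point(s)
Affine points: 26. Add the point at infinity: total = 27.

#E(F_19) = 27


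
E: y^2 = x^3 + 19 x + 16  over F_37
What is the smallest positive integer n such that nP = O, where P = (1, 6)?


Compute successive multiples of P until we hit O:
  1P = (1, 6)
  2P = (25, 24)
  3P = (0, 4)
  4P = (3, 27)
  5P = (23, 22)
  6P = (12, 23)
  7P = (27, 11)
  8P = (30, 24)
  ... (continuing to 37P)
  37P = O

ord(P) = 37


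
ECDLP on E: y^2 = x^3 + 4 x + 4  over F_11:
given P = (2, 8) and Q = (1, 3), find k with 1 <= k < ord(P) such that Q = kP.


Enumerate multiples of P until we hit Q = (1, 3):
  1P = (2, 8)
  2P = (8, 8)
  3P = (1, 3)
Match found at i = 3.

k = 3


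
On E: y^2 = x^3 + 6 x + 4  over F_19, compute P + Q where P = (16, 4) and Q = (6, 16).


P != Q, so use the chord formula.
s = (y2 - y1) / (x2 - x1) = (12) / (9) mod 19 = 14
x3 = s^2 - x1 - x2 mod 19 = 14^2 - 16 - 6 = 3
y3 = s (x1 - x3) - y1 mod 19 = 14 * (16 - 3) - 4 = 7

P + Q = (3, 7)


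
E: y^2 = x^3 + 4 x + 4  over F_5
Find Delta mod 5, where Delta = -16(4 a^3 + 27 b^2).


4 a^3 + 27 b^2 = 4*4^3 + 27*4^2 = 256 + 432 = 688
Delta = -16 * (688) = -11008
Delta mod 5 = 2

Delta = 2 (mod 5)


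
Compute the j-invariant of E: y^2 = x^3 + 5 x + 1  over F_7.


Delta = -16(4 a^3 + 27 b^2) mod 7 = 3
-1728 * (4 a)^3 = -1728 * (4*5)^3 mod 7 = 6
j = 6 * 3^(-1) mod 7 = 2

j = 2 (mod 7)


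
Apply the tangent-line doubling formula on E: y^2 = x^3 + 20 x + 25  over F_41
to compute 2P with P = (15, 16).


Doubling: s = (3 x1^2 + a) / (2 y1)
s = (3*15^2 + 20) / (2*16) mod 41 = 23
x3 = s^2 - 2 x1 mod 41 = 23^2 - 2*15 = 7
y3 = s (x1 - x3) - y1 mod 41 = 23 * (15 - 7) - 16 = 4

2P = (7, 4)


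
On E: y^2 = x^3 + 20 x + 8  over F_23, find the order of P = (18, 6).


Compute successive multiples of P until we hit O:
  1P = (18, 6)
  2P = (0, 10)
  3P = (13, 21)
  4P = (1, 12)
  5P = (5, 7)
  6P = (3, 7)
  7P = (11, 15)
  8P = (21, 11)
  ... (continuing to 31P)
  31P = O

ord(P) = 31


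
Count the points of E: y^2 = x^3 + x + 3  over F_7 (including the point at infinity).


For each x in F_7, count y with y^2 = x^3 + 1 x + 3 mod 7:
  x = 4: RHS = 1, y in [1, 6]  -> 2 point(s)
  x = 5: RHS = 0, y in [0]  -> 1 point(s)
  x = 6: RHS = 1, y in [1, 6]  -> 2 point(s)
Affine points: 5. Add the point at infinity: total = 6.

#E(F_7) = 6


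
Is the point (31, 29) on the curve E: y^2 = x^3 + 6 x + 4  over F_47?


Check whether y^2 = x^3 + 6 x + 4 (mod 47) for (x, y) = (31, 29).
LHS: y^2 = 29^2 mod 47 = 42
RHS: x^3 + 6 x + 4 = 31^3 + 6*31 + 4 mod 47 = 42
LHS = RHS

Yes, on the curve


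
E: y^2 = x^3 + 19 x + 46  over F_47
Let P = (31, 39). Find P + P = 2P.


Doubling: s = (3 x1^2 + a) / (2 y1)
s = (3*31^2 + 19) / (2*39) mod 47 = 36
x3 = s^2 - 2 x1 mod 47 = 36^2 - 2*31 = 12
y3 = s (x1 - x3) - y1 mod 47 = 36 * (31 - 12) - 39 = 34

2P = (12, 34)


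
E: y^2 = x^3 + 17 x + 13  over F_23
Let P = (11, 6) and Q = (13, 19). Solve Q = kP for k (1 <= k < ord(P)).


Enumerate multiples of P until we hit Q = (13, 19):
  1P = (11, 6)
  2P = (2, 3)
  3P = (5, 19)
  4P = (20, 2)
  5P = (1, 10)
  6P = (13, 4)
  7P = (0, 6)
  8P = (12, 17)
  9P = (6, 3)
  10P = (22, 15)
  11P = (15, 20)
  12P = (15, 3)
  13P = (22, 8)
  14P = (6, 20)
  15P = (12, 6)
  16P = (0, 17)
  17P = (13, 19)
Match found at i = 17.

k = 17


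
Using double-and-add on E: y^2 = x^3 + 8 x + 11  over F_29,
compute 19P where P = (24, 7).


k = 19 = 10011_2 (binary, LSB first: 11001)
Double-and-add from P = (24, 7):
  bit 0 = 1: acc = O + (24, 7) = (24, 7)
  bit 1 = 1: acc = (24, 7) + (16, 28) = (19, 27)
  bit 2 = 0: acc unchanged = (19, 27)
  bit 3 = 0: acc unchanged = (19, 27)
  bit 4 = 1: acc = (19, 27) + (18, 19) = (27, 25)

19P = (27, 25)


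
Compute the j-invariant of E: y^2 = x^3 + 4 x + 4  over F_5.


Delta = -16(4 a^3 + 27 b^2) mod 5 = 2
-1728 * (4 a)^3 = -1728 * (4*4)^3 mod 5 = 2
j = 2 * 2^(-1) mod 5 = 1

j = 1 (mod 5)


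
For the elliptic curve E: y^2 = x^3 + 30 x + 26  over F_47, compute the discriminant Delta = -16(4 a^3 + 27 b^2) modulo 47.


4 a^3 + 27 b^2 = 4*30^3 + 27*26^2 = 108000 + 18252 = 126252
Delta = -16 * (126252) = -2020032
Delta mod 47 = 28

Delta = 28 (mod 47)


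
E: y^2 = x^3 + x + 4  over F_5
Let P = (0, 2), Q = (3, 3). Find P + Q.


P != Q, so use the chord formula.
s = (y2 - y1) / (x2 - x1) = (1) / (3) mod 5 = 2
x3 = s^2 - x1 - x2 mod 5 = 2^2 - 0 - 3 = 1
y3 = s (x1 - x3) - y1 mod 5 = 2 * (0 - 1) - 2 = 1

P + Q = (1, 1)


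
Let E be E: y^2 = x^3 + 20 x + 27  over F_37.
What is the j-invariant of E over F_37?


Delta = -16(4 a^3 + 27 b^2) mod 37 = 22
-1728 * (4 a)^3 = -1728 * (4*20)^3 mod 37 = 8
j = 8 * 22^(-1) mod 37 = 34

j = 34 (mod 37)


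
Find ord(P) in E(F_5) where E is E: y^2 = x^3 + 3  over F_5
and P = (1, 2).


Compute successive multiples of P until we hit O:
  1P = (1, 2)
  2P = (2, 1)
  3P = (3, 0)
  4P = (2, 4)
  5P = (1, 3)
  6P = O

ord(P) = 6


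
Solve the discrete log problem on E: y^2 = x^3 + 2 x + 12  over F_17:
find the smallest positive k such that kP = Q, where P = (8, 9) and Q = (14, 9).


Enumerate multiples of P until we hit Q = (14, 9):
  1P = (8, 9)
  2P = (16, 3)
  3P = (1, 7)
  4P = (6, 11)
  5P = (4, 4)
  6P = (14, 9)
Match found at i = 6.

k = 6


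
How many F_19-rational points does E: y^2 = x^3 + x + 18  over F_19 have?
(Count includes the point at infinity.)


For each x in F_19, count y with y^2 = x^3 + 1 x + 18 mod 19:
  x = 1: RHS = 1, y in [1, 18]  -> 2 point(s)
  x = 2: RHS = 9, y in [3, 16]  -> 2 point(s)
  x = 7: RHS = 7, y in [8, 11]  -> 2 point(s)
  x = 8: RHS = 6, y in [5, 14]  -> 2 point(s)
  x = 11: RHS = 11, y in [7, 12]  -> 2 point(s)
  x = 13: RHS = 5, y in [9, 10]  -> 2 point(s)
  x = 15: RHS = 7, y in [8, 11]  -> 2 point(s)
  x = 16: RHS = 7, y in [8, 11]  -> 2 point(s)
  x = 18: RHS = 16, y in [4, 15]  -> 2 point(s)
Affine points: 18. Add the point at infinity: total = 19.

#E(F_19) = 19


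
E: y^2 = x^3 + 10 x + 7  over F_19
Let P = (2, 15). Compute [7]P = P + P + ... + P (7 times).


k = 7 = 111_2 (binary, LSB first: 111)
Double-and-add from P = (2, 15):
  bit 0 = 1: acc = O + (2, 15) = (2, 15)
  bit 1 = 1: acc = (2, 15) + (0, 8) = (15, 6)
  bit 2 = 1: acc = (15, 6) + (9, 3) = (0, 11)

7P = (0, 11)


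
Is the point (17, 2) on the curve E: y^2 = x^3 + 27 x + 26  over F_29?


Check whether y^2 = x^3 + 27 x + 26 (mod 29) for (x, y) = (17, 2).
LHS: y^2 = 2^2 mod 29 = 4
RHS: x^3 + 27 x + 26 = 17^3 + 27*17 + 26 mod 29 = 4
LHS = RHS

Yes, on the curve


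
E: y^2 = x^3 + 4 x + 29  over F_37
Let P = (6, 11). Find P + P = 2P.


Doubling: s = (3 x1^2 + a) / (2 y1)
s = (3*6^2 + 4) / (2*11) mod 37 = 32
x3 = s^2 - 2 x1 mod 37 = 32^2 - 2*6 = 13
y3 = s (x1 - x3) - y1 mod 37 = 32 * (6 - 13) - 11 = 24

2P = (13, 24)


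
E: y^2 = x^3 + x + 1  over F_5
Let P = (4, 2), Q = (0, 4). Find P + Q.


P != Q, so use the chord formula.
s = (y2 - y1) / (x2 - x1) = (2) / (1) mod 5 = 2
x3 = s^2 - x1 - x2 mod 5 = 2^2 - 4 - 0 = 0
y3 = s (x1 - x3) - y1 mod 5 = 2 * (4 - 0) - 2 = 1

P + Q = (0, 1)


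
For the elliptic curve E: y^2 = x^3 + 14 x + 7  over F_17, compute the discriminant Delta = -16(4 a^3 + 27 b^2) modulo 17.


4 a^3 + 27 b^2 = 4*14^3 + 27*7^2 = 10976 + 1323 = 12299
Delta = -16 * (12299) = -196784
Delta mod 17 = 8

Delta = 8 (mod 17)


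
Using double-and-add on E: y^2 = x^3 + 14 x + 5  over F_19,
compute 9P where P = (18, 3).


k = 9 = 1001_2 (binary, LSB first: 1001)
Double-and-add from P = (18, 3):
  bit 0 = 1: acc = O + (18, 3) = (18, 3)
  bit 1 = 0: acc unchanged = (18, 3)
  bit 2 = 0: acc unchanged = (18, 3)
  bit 3 = 1: acc = (18, 3) + (4, 7) = (6, 18)

9P = (6, 18)


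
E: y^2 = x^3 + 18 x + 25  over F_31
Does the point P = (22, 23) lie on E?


Check whether y^2 = x^3 + 18 x + 25 (mod 31) for (x, y) = (22, 23).
LHS: y^2 = 23^2 mod 31 = 2
RHS: x^3 + 18 x + 25 = 22^3 + 18*22 + 25 mod 31 = 2
LHS = RHS

Yes, on the curve


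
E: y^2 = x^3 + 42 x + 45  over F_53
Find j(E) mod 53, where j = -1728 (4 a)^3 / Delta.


Delta = -16(4 a^3 + 27 b^2) mod 53 = 31
-1728 * (4 a)^3 = -1728 * (4*42)^3 mod 53 = 45
j = 45 * 31^(-1) mod 53 = 10

j = 10 (mod 53)


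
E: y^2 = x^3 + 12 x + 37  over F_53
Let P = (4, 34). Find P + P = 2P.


Doubling: s = (3 x1^2 + a) / (2 y1)
s = (3*4^2 + 12) / (2*34) mod 53 = 4
x3 = s^2 - 2 x1 mod 53 = 4^2 - 2*4 = 8
y3 = s (x1 - x3) - y1 mod 53 = 4 * (4 - 8) - 34 = 3

2P = (8, 3)


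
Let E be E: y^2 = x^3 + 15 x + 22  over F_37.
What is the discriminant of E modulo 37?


4 a^3 + 27 b^2 = 4*15^3 + 27*22^2 = 13500 + 13068 = 26568
Delta = -16 * (26568) = -425088
Delta mod 37 = 5

Delta = 5 (mod 37)


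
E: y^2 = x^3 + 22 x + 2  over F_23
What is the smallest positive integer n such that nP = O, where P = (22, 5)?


Compute successive multiples of P until we hit O:
  1P = (22, 5)
  2P = (14, 15)
  3P = (13, 1)
  4P = (20, 1)
  5P = (8, 0)
  6P = (20, 22)
  7P = (13, 22)
  8P = (14, 8)
  ... (continuing to 10P)
  10P = O

ord(P) = 10


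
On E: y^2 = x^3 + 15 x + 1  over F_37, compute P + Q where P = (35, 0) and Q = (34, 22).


P != Q, so use the chord formula.
s = (y2 - y1) / (x2 - x1) = (22) / (36) mod 37 = 15
x3 = s^2 - x1 - x2 mod 37 = 15^2 - 35 - 34 = 8
y3 = s (x1 - x3) - y1 mod 37 = 15 * (35 - 8) - 0 = 35

P + Q = (8, 35)


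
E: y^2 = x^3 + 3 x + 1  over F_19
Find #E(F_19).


For each x in F_19, count y with y^2 = x^3 + 3 x + 1 mod 19:
  x = 0: RHS = 1, y in [1, 18]  -> 2 point(s)
  x = 1: RHS = 5, y in [9, 10]  -> 2 point(s)
  x = 4: RHS = 1, y in [1, 18]  -> 2 point(s)
  x = 6: RHS = 7, y in [8, 11]  -> 2 point(s)
  x = 7: RHS = 4, y in [2, 17]  -> 2 point(s)
  x = 8: RHS = 5, y in [9, 10]  -> 2 point(s)
  x = 9: RHS = 16, y in [4, 15]  -> 2 point(s)
  x = 10: RHS = 5, y in [9, 10]  -> 2 point(s)
  x = 11: RHS = 16, y in [4, 15]  -> 2 point(s)
  x = 12: RHS = 17, y in [6, 13]  -> 2 point(s)
  x = 15: RHS = 1, y in [1, 18]  -> 2 point(s)
  x = 17: RHS = 6, y in [5, 14]  -> 2 point(s)
  x = 18: RHS = 16, y in [4, 15]  -> 2 point(s)
Affine points: 26. Add the point at infinity: total = 27.

#E(F_19) = 27


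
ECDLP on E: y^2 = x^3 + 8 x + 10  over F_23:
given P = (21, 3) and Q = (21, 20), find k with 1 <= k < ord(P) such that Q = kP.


Enumerate multiples of P until we hit Q = (21, 20):
  1P = (21, 3)
  2P = (10, 3)
  3P = (15, 20)
  4P = (11, 7)
  5P = (16, 18)
  6P = (18, 11)
  7P = (9, 11)
  8P = (19, 11)
  9P = (22, 1)
  10P = (7, 15)
  11P = (7, 8)
  12P = (22, 22)
  13P = (19, 12)
  14P = (9, 12)
  15P = (18, 12)
  16P = (16, 5)
  17P = (11, 16)
  18P = (15, 3)
  19P = (10, 20)
  20P = (21, 20)
Match found at i = 20.

k = 20


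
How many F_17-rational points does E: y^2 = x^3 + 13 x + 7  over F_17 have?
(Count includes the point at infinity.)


For each x in F_17, count y with y^2 = x^3 + 13 x + 7 mod 17:
  x = 1: RHS = 4, y in [2, 15]  -> 2 point(s)
  x = 4: RHS = 4, y in [2, 15]  -> 2 point(s)
  x = 7: RHS = 16, y in [4, 13]  -> 2 point(s)
  x = 10: RHS = 15, y in [7, 10]  -> 2 point(s)
  x = 11: RHS = 2, y in [6, 11]  -> 2 point(s)
  x = 12: RHS = 4, y in [2, 15]  -> 2 point(s)
  x = 14: RHS = 9, y in [3, 14]  -> 2 point(s)
Affine points: 14. Add the point at infinity: total = 15.

#E(F_17) = 15


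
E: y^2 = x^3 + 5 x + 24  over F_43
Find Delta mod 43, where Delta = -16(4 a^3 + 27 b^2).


4 a^3 + 27 b^2 = 4*5^3 + 27*24^2 = 500 + 15552 = 16052
Delta = -16 * (16052) = -256832
Delta mod 43 = 7

Delta = 7 (mod 43)


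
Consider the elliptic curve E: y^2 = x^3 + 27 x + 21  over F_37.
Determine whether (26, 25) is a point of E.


Check whether y^2 = x^3 + 27 x + 21 (mod 37) for (x, y) = (26, 25).
LHS: y^2 = 25^2 mod 37 = 33
RHS: x^3 + 27 x + 21 = 26^3 + 27*26 + 21 mod 37 = 21
LHS != RHS

No, not on the curve


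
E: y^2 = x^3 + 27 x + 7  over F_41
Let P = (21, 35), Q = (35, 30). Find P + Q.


P != Q, so use the chord formula.
s = (y2 - y1) / (x2 - x1) = (36) / (14) mod 41 = 26
x3 = s^2 - x1 - x2 mod 41 = 26^2 - 21 - 35 = 5
y3 = s (x1 - x3) - y1 mod 41 = 26 * (21 - 5) - 35 = 12

P + Q = (5, 12)


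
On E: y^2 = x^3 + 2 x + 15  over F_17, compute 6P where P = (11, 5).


k = 6 = 110_2 (binary, LSB first: 011)
Double-and-add from P = (11, 5):
  bit 0 = 0: acc unchanged = O
  bit 1 = 1: acc = O + (14, 13) = (14, 13)
  bit 2 = 1: acc = (14, 13) + (4, 6) = (0, 7)

6P = (0, 7)


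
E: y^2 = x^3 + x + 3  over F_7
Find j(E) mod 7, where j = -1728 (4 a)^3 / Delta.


Delta = -16(4 a^3 + 27 b^2) mod 7 = 3
-1728 * (4 a)^3 = -1728 * (4*1)^3 mod 7 = 1
j = 1 * 3^(-1) mod 7 = 5

j = 5 (mod 7)


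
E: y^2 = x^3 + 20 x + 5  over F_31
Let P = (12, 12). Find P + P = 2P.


Doubling: s = (3 x1^2 + a) / (2 y1)
s = (3*12^2 + 20) / (2*12) mod 31 = 24
x3 = s^2 - 2 x1 mod 31 = 24^2 - 2*12 = 25
y3 = s (x1 - x3) - y1 mod 31 = 24 * (12 - 25) - 12 = 17

2P = (25, 17)


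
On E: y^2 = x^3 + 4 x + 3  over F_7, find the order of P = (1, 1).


Compute successive multiples of P until we hit O:
  1P = (1, 1)
  2P = (5, 6)
  3P = (3, 0)
  4P = (5, 1)
  5P = (1, 6)
  6P = O

ord(P) = 6


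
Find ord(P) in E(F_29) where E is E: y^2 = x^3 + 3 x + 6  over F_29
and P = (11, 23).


Compute successive multiples of P until we hit O:
  1P = (11, 23)
  2P = (2, 7)
  3P = (12, 1)
  4P = (26, 17)
  5P = (20, 27)
  6P = (5, 28)
  7P = (0, 21)
  8P = (13, 3)
  ... (continuing to 33P)
  33P = O

ord(P) = 33


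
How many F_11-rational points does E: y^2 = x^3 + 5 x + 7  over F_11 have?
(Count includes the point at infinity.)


For each x in F_11, count y with y^2 = x^3 + 5 x + 7 mod 11:
  x = 2: RHS = 3, y in [5, 6]  -> 2 point(s)
  x = 3: RHS = 5, y in [4, 7]  -> 2 point(s)
  x = 4: RHS = 3, y in [5, 6]  -> 2 point(s)
  x = 5: RHS = 3, y in [5, 6]  -> 2 point(s)
  x = 6: RHS = 0, y in [0]  -> 1 point(s)
  x = 7: RHS = 0, y in [0]  -> 1 point(s)
  x = 8: RHS = 9, y in [3, 8]  -> 2 point(s)
  x = 9: RHS = 0, y in [0]  -> 1 point(s)
  x = 10: RHS = 1, y in [1, 10]  -> 2 point(s)
Affine points: 15. Add the point at infinity: total = 16.

#E(F_11) = 16


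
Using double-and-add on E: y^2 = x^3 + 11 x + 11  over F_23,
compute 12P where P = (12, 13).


k = 12 = 1100_2 (binary, LSB first: 0011)
Double-and-add from P = (12, 13):
  bit 0 = 0: acc unchanged = O
  bit 1 = 0: acc unchanged = O
  bit 2 = 1: acc = O + (2, 8) = (2, 8)
  bit 3 = 1: acc = (2, 8) + (19, 15) = (4, 2)

12P = (4, 2)


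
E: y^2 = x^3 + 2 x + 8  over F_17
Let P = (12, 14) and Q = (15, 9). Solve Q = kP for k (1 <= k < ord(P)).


Enumerate multiples of P until we hit Q = (15, 9):
  1P = (12, 14)
  2P = (8, 14)
  3P = (14, 3)
  4P = (0, 5)
  5P = (13, 15)
  6P = (10, 5)
  7P = (11, 16)
  8P = (15, 9)
Match found at i = 8.

k = 8


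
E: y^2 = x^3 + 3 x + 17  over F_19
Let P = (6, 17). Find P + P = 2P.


Doubling: s = (3 x1^2 + a) / (2 y1)
s = (3*6^2 + 3) / (2*17) mod 19 = 15
x3 = s^2 - 2 x1 mod 19 = 15^2 - 2*6 = 4
y3 = s (x1 - x3) - y1 mod 19 = 15 * (6 - 4) - 17 = 13

2P = (4, 13)


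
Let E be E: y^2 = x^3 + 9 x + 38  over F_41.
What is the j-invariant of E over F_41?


Delta = -16(4 a^3 + 27 b^2) mod 41 = 9
-1728 * (4 a)^3 = -1728 * (4*9)^3 mod 41 = 12
j = 12 * 9^(-1) mod 41 = 15

j = 15 (mod 41)


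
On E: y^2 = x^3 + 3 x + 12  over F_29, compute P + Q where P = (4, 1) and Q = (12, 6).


P != Q, so use the chord formula.
s = (y2 - y1) / (x2 - x1) = (5) / (8) mod 29 = 26
x3 = s^2 - x1 - x2 mod 29 = 26^2 - 4 - 12 = 22
y3 = s (x1 - x3) - y1 mod 29 = 26 * (4 - 22) - 1 = 24

P + Q = (22, 24)


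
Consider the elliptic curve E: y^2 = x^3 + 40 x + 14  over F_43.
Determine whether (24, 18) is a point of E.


Check whether y^2 = x^3 + 40 x + 14 (mod 43) for (x, y) = (24, 18).
LHS: y^2 = 18^2 mod 43 = 23
RHS: x^3 + 40 x + 14 = 24^3 + 40*24 + 14 mod 43 = 6
LHS != RHS

No, not on the curve


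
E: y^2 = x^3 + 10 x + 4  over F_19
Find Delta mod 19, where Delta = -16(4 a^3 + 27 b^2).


4 a^3 + 27 b^2 = 4*10^3 + 27*4^2 = 4000 + 432 = 4432
Delta = -16 * (4432) = -70912
Delta mod 19 = 15

Delta = 15 (mod 19)


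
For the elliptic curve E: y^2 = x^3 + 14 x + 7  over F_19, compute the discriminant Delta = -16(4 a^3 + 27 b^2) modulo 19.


4 a^3 + 27 b^2 = 4*14^3 + 27*7^2 = 10976 + 1323 = 12299
Delta = -16 * (12299) = -196784
Delta mod 19 = 18

Delta = 18 (mod 19)


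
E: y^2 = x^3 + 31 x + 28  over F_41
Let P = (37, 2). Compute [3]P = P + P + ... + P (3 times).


k = 3 = 11_2 (binary, LSB first: 11)
Double-and-add from P = (37, 2):
  bit 0 = 1: acc = O + (37, 2) = (37, 2)
  bit 1 = 1: acc = (37, 2) + (6, 26) = (30, 23)

3P = (30, 23)


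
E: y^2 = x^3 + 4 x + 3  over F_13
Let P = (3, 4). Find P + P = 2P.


Doubling: s = (3 x1^2 + a) / (2 y1)
s = (3*3^2 + 4) / (2*4) mod 13 = 12
x3 = s^2 - 2 x1 mod 13 = 12^2 - 2*3 = 8
y3 = s (x1 - x3) - y1 mod 13 = 12 * (3 - 8) - 4 = 1

2P = (8, 1)


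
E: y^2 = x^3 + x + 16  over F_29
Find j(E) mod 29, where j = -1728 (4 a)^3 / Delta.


Delta = -16(4 a^3 + 27 b^2) mod 29 = 8
-1728 * (4 a)^3 = -1728 * (4*1)^3 mod 29 = 14
j = 14 * 8^(-1) mod 29 = 9

j = 9 (mod 29)


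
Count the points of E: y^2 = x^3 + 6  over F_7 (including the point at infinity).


For each x in F_7, count y with y^2 = x^3 + 0 x + 6 mod 7:
  x = 1: RHS = 0, y in [0]  -> 1 point(s)
  x = 2: RHS = 0, y in [0]  -> 1 point(s)
  x = 4: RHS = 0, y in [0]  -> 1 point(s)
Affine points: 3. Add the point at infinity: total = 4.

#E(F_7) = 4


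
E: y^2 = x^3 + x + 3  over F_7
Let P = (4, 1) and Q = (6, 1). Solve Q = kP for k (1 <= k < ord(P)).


Enumerate multiples of P until we hit Q = (6, 1):
  1P = (4, 1)
  2P = (6, 6)
  3P = (5, 0)
  4P = (6, 1)
Match found at i = 4.

k = 4


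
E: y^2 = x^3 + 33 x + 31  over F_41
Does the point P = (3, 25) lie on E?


Check whether y^2 = x^3 + 33 x + 31 (mod 41) for (x, y) = (3, 25).
LHS: y^2 = 25^2 mod 41 = 10
RHS: x^3 + 33 x + 31 = 3^3 + 33*3 + 31 mod 41 = 34
LHS != RHS

No, not on the curve


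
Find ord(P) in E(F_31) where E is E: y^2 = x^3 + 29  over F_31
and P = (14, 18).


Compute successive multiples of P until we hit O:
  1P = (14, 18)
  2P = (8, 18)
  3P = (9, 13)
  4P = (9, 18)
  5P = (8, 13)
  6P = (14, 13)
  7P = O

ord(P) = 7


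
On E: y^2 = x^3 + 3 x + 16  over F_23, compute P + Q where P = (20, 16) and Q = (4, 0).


P != Q, so use the chord formula.
s = (y2 - y1) / (x2 - x1) = (7) / (7) mod 23 = 1
x3 = s^2 - x1 - x2 mod 23 = 1^2 - 20 - 4 = 0
y3 = s (x1 - x3) - y1 mod 23 = 1 * (20 - 0) - 16 = 4

P + Q = (0, 4)


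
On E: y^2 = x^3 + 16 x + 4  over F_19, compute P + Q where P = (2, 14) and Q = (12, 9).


P != Q, so use the chord formula.
s = (y2 - y1) / (x2 - x1) = (14) / (10) mod 19 = 9
x3 = s^2 - x1 - x2 mod 19 = 9^2 - 2 - 12 = 10
y3 = s (x1 - x3) - y1 mod 19 = 9 * (2 - 10) - 14 = 9

P + Q = (10, 9)


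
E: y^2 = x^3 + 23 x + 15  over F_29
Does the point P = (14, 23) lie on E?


Check whether y^2 = x^3 + 23 x + 15 (mod 29) for (x, y) = (14, 23).
LHS: y^2 = 23^2 mod 29 = 7
RHS: x^3 + 23 x + 15 = 14^3 + 23*14 + 15 mod 29 = 7
LHS = RHS

Yes, on the curve


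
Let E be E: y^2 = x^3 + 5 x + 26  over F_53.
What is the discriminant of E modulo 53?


4 a^3 + 27 b^2 = 4*5^3 + 27*26^2 = 500 + 18252 = 18752
Delta = -16 * (18752) = -300032
Delta mod 53 = 1

Delta = 1 (mod 53)


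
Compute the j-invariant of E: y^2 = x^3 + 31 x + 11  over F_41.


Delta = -16(4 a^3 + 27 b^2) mod 41 = 2
-1728 * (4 a)^3 = -1728 * (4*31)^3 mod 41 = 35
j = 35 * 2^(-1) mod 41 = 38

j = 38 (mod 41)


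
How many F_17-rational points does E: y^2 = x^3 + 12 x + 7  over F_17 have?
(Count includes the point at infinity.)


For each x in F_17, count y with y^2 = x^3 + 12 x + 7 mod 17:
  x = 3: RHS = 2, y in [6, 11]  -> 2 point(s)
  x = 4: RHS = 0, y in [0]  -> 1 point(s)
  x = 7: RHS = 9, y in [3, 14]  -> 2 point(s)
  x = 11: RHS = 8, y in [5, 12]  -> 2 point(s)
  x = 12: RHS = 9, y in [3, 14]  -> 2 point(s)
  x = 15: RHS = 9, y in [3, 14]  -> 2 point(s)
Affine points: 11. Add the point at infinity: total = 12.

#E(F_17) = 12


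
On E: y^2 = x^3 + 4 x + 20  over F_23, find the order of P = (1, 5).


Compute successive multiples of P until we hit O:
  1P = (1, 5)
  2P = (7, 0)
  3P = (1, 18)
  4P = O

ord(P) = 4


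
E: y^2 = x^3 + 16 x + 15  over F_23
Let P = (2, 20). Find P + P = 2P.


Doubling: s = (3 x1^2 + a) / (2 y1)
s = (3*2^2 + 16) / (2*20) mod 23 = 3
x3 = s^2 - 2 x1 mod 23 = 3^2 - 2*2 = 5
y3 = s (x1 - x3) - y1 mod 23 = 3 * (2 - 5) - 20 = 17

2P = (5, 17)


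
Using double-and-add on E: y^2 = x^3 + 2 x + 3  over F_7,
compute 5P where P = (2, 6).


k = 5 = 101_2 (binary, LSB first: 101)
Double-and-add from P = (2, 6):
  bit 0 = 1: acc = O + (2, 6) = (2, 6)
  bit 1 = 0: acc unchanged = (2, 6)
  bit 2 = 1: acc = (2, 6) + (3, 6) = (2, 1)

5P = (2, 1)


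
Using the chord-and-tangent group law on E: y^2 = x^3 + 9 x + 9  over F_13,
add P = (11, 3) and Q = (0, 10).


P != Q, so use the chord formula.
s = (y2 - y1) / (x2 - x1) = (7) / (2) mod 13 = 10
x3 = s^2 - x1 - x2 mod 13 = 10^2 - 11 - 0 = 11
y3 = s (x1 - x3) - y1 mod 13 = 10 * (11 - 11) - 3 = 10

P + Q = (11, 10)


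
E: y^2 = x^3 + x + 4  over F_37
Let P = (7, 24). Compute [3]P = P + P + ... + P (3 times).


k = 3 = 11_2 (binary, LSB first: 11)
Double-and-add from P = (7, 24):
  bit 0 = 1: acc = O + (7, 24) = (7, 24)
  bit 1 = 1: acc = (7, 24) + (23, 13) = (16, 3)

3P = (16, 3)


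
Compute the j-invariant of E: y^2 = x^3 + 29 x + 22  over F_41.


Delta = -16(4 a^3 + 27 b^2) mod 41 = 27
-1728 * (4 a)^3 = -1728 * (4*29)^3 mod 41 = 8
j = 8 * 27^(-1) mod 41 = 17

j = 17 (mod 41)


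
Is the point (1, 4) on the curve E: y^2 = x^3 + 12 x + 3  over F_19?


Check whether y^2 = x^3 + 12 x + 3 (mod 19) for (x, y) = (1, 4).
LHS: y^2 = 4^2 mod 19 = 16
RHS: x^3 + 12 x + 3 = 1^3 + 12*1 + 3 mod 19 = 16
LHS = RHS

Yes, on the curve


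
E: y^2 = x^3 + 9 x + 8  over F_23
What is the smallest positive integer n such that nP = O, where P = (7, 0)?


Compute successive multiples of P until we hit O:
  1P = (7, 0)
  2P = O

ord(P) = 2


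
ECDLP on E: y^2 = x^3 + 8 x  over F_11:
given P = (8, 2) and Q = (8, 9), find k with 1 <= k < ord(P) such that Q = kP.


Enumerate multiples of P until we hit Q = (8, 9):
  1P = (8, 2)
  2P = (9, 3)
  3P = (6, 0)
  4P = (9, 8)
  5P = (8, 9)
Match found at i = 5.

k = 5


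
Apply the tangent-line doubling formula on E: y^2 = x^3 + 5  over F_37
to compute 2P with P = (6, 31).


Doubling: s = (3 x1^2 + a) / (2 y1)
s = (3*6^2 + 0) / (2*31) mod 37 = 28
x3 = s^2 - 2 x1 mod 37 = 28^2 - 2*6 = 32
y3 = s (x1 - x3) - y1 mod 37 = 28 * (6 - 32) - 31 = 18

2P = (32, 18)


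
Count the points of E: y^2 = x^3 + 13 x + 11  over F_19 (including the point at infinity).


For each x in F_19, count y with y^2 = x^3 + 13 x + 11 mod 19:
  x = 0: RHS = 11, y in [7, 12]  -> 2 point(s)
  x = 1: RHS = 6, y in [5, 14]  -> 2 point(s)
  x = 2: RHS = 7, y in [8, 11]  -> 2 point(s)
  x = 3: RHS = 1, y in [1, 18]  -> 2 point(s)
  x = 5: RHS = 11, y in [7, 12]  -> 2 point(s)
  x = 6: RHS = 1, y in [1, 18]  -> 2 point(s)
  x = 8: RHS = 0, y in [0]  -> 1 point(s)
  x = 10: RHS = 1, y in [1, 18]  -> 2 point(s)
  x = 14: RHS = 11, y in [7, 12]  -> 2 point(s)
  x = 15: RHS = 9, y in [3, 16]  -> 2 point(s)
  x = 18: RHS = 16, y in [4, 15]  -> 2 point(s)
Affine points: 21. Add the point at infinity: total = 22.

#E(F_19) = 22


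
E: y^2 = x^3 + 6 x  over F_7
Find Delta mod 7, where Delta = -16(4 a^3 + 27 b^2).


4 a^3 + 27 b^2 = 4*6^3 + 27*0^2 = 864 + 0 = 864
Delta = -16 * (864) = -13824
Delta mod 7 = 1

Delta = 1 (mod 7)


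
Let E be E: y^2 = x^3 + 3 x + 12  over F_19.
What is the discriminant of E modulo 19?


4 a^3 + 27 b^2 = 4*3^3 + 27*12^2 = 108 + 3888 = 3996
Delta = -16 * (3996) = -63936
Delta mod 19 = 18

Delta = 18 (mod 19)


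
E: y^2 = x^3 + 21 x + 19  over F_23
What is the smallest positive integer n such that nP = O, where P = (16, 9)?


Compute successive multiples of P until we hit O:
  1P = (16, 9)
  2P = (4, 11)
  3P = (19, 3)
  4P = (15, 12)
  5P = (1, 15)
  6P = (8, 20)
  7P = (7, 16)
  8P = (6, 19)
  ... (continuing to 18P)
  18P = O

ord(P) = 18


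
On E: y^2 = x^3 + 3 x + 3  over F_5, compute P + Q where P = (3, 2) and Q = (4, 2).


P != Q, so use the chord formula.
s = (y2 - y1) / (x2 - x1) = (0) / (1) mod 5 = 0
x3 = s^2 - x1 - x2 mod 5 = 0^2 - 3 - 4 = 3
y3 = s (x1 - x3) - y1 mod 5 = 0 * (3 - 3) - 2 = 3

P + Q = (3, 3)


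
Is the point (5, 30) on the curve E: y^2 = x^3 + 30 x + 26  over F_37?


Check whether y^2 = x^3 + 30 x + 26 (mod 37) for (x, y) = (5, 30).
LHS: y^2 = 30^2 mod 37 = 12
RHS: x^3 + 30 x + 26 = 5^3 + 30*5 + 26 mod 37 = 5
LHS != RHS

No, not on the curve


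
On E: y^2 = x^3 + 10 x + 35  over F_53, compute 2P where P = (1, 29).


Doubling: s = (3 x1^2 + a) / (2 y1)
s = (3*1^2 + 10) / (2*29) mod 53 = 45
x3 = s^2 - 2 x1 mod 53 = 45^2 - 2*1 = 9
y3 = s (x1 - x3) - y1 mod 53 = 45 * (1 - 9) - 29 = 35

2P = (9, 35)


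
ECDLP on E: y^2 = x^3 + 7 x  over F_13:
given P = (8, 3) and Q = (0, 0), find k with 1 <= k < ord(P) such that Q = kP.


Enumerate multiples of P until we hit Q = (0, 0):
  1P = (8, 3)
  2P = (9, 5)
  3P = (0, 0)
Match found at i = 3.

k = 3


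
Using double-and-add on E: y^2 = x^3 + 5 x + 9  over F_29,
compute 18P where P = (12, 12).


k = 18 = 10010_2 (binary, LSB first: 01001)
Double-and-add from P = (12, 12):
  bit 0 = 0: acc unchanged = O
  bit 1 = 1: acc = O + (4, 8) = (4, 8)
  bit 2 = 0: acc unchanged = (4, 8)
  bit 3 = 0: acc unchanged = (4, 8)
  bit 4 = 1: acc = (4, 8) + (3, 15) = (13, 26)

18P = (13, 26)


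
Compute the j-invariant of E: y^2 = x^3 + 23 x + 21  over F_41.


Delta = -16(4 a^3 + 27 b^2) mod 41 = 40
-1728 * (4 a)^3 = -1728 * (4*23)^3 mod 41 = 27
j = 27 * 40^(-1) mod 41 = 14

j = 14 (mod 41)


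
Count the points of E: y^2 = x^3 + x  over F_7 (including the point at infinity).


For each x in F_7, count y with y^2 = x^3 + 1 x + 0 mod 7:
  x = 0: RHS = 0, y in [0]  -> 1 point(s)
  x = 1: RHS = 2, y in [3, 4]  -> 2 point(s)
  x = 3: RHS = 2, y in [3, 4]  -> 2 point(s)
  x = 5: RHS = 4, y in [2, 5]  -> 2 point(s)
Affine points: 7. Add the point at infinity: total = 8.

#E(F_7) = 8


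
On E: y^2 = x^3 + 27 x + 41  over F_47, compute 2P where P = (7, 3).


Doubling: s = (3 x1^2 + a) / (2 y1)
s = (3*7^2 + 27) / (2*3) mod 47 = 29
x3 = s^2 - 2 x1 mod 47 = 29^2 - 2*7 = 28
y3 = s (x1 - x3) - y1 mod 47 = 29 * (7 - 28) - 3 = 46

2P = (28, 46)


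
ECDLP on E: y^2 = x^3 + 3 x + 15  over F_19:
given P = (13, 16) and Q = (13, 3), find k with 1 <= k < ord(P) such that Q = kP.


Enumerate multiples of P until we hit Q = (13, 3):
  1P = (13, 16)
  2P = (17, 1)
  3P = (9, 7)
  4P = (8, 0)
  5P = (9, 12)
  6P = (17, 18)
  7P = (13, 3)
Match found at i = 7.

k = 7


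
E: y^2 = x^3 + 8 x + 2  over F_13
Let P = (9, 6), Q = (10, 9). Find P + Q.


P != Q, so use the chord formula.
s = (y2 - y1) / (x2 - x1) = (3) / (1) mod 13 = 3
x3 = s^2 - x1 - x2 mod 13 = 3^2 - 9 - 10 = 3
y3 = s (x1 - x3) - y1 mod 13 = 3 * (9 - 3) - 6 = 12

P + Q = (3, 12)


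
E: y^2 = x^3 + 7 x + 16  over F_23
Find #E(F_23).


For each x in F_23, count y with y^2 = x^3 + 7 x + 16 mod 23:
  x = 0: RHS = 16, y in [4, 19]  -> 2 point(s)
  x = 1: RHS = 1, y in [1, 22]  -> 2 point(s)
  x = 3: RHS = 18, y in [8, 15]  -> 2 point(s)
  x = 4: RHS = 16, y in [4, 19]  -> 2 point(s)
  x = 8: RHS = 9, y in [3, 20]  -> 2 point(s)
  x = 9: RHS = 3, y in [7, 16]  -> 2 point(s)
  x = 13: RHS = 4, y in [2, 21]  -> 2 point(s)
  x = 14: RHS = 6, y in [11, 12]  -> 2 point(s)
  x = 15: RHS = 0, y in [0]  -> 1 point(s)
  x = 19: RHS = 16, y in [4, 19]  -> 2 point(s)
  x = 22: RHS = 8, y in [10, 13]  -> 2 point(s)
Affine points: 21. Add the point at infinity: total = 22.

#E(F_23) = 22


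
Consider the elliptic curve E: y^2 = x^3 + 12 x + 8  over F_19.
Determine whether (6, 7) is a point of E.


Check whether y^2 = x^3 + 12 x + 8 (mod 19) for (x, y) = (6, 7).
LHS: y^2 = 7^2 mod 19 = 11
RHS: x^3 + 12 x + 8 = 6^3 + 12*6 + 8 mod 19 = 11
LHS = RHS

Yes, on the curve


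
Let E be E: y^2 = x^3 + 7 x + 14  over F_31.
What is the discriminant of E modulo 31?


4 a^3 + 27 b^2 = 4*7^3 + 27*14^2 = 1372 + 5292 = 6664
Delta = -16 * (6664) = -106624
Delta mod 31 = 16

Delta = 16 (mod 31)


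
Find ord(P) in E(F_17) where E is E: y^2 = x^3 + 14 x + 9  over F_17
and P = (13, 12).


Compute successive multiples of P until we hit O:
  1P = (13, 12)
  2P = (7, 12)
  3P = (14, 5)
  4P = (5, 0)
  5P = (14, 12)
  6P = (7, 5)
  7P = (13, 5)
  8P = O

ord(P) = 8


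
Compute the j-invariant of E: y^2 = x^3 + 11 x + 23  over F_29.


Delta = -16(4 a^3 + 27 b^2) mod 29 = 10
-1728 * (4 a)^3 = -1728 * (4*11)^3 mod 29 = 16
j = 16 * 10^(-1) mod 29 = 19

j = 19 (mod 29)


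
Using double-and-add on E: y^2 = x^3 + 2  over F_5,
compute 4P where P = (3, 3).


k = 4 = 100_2 (binary, LSB first: 001)
Double-and-add from P = (3, 3):
  bit 0 = 0: acc unchanged = O
  bit 1 = 0: acc unchanged = O
  bit 2 = 1: acc = O + (3, 3) = (3, 3)

4P = (3, 3)


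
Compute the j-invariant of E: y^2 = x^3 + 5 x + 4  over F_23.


Delta = -16(4 a^3 + 27 b^2) mod 23 = 15
-1728 * (4 a)^3 = -1728 * (4*5)^3 mod 23 = 12
j = 12 * 15^(-1) mod 23 = 10

j = 10 (mod 23)


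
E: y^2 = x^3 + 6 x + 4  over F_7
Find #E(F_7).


For each x in F_7, count y with y^2 = x^3 + 6 x + 4 mod 7:
  x = 0: RHS = 4, y in [2, 5]  -> 2 point(s)
  x = 1: RHS = 4, y in [2, 5]  -> 2 point(s)
  x = 3: RHS = 0, y in [0]  -> 1 point(s)
  x = 4: RHS = 1, y in [1, 6]  -> 2 point(s)
  x = 6: RHS = 4, y in [2, 5]  -> 2 point(s)
Affine points: 9. Add the point at infinity: total = 10.

#E(F_7) = 10


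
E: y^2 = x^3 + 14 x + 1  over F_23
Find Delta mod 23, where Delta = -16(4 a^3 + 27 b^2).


4 a^3 + 27 b^2 = 4*14^3 + 27*1^2 = 10976 + 27 = 11003
Delta = -16 * (11003) = -176048
Delta mod 23 = 17

Delta = 17 (mod 23)


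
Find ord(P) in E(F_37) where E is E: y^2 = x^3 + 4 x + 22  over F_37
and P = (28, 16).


Compute successive multiples of P until we hit O:
  1P = (28, 16)
  2P = (6, 22)
  3P = (15, 4)
  4P = (22, 18)
  5P = (20, 6)
  6P = (16, 36)
  7P = (4, 18)
  8P = (14, 26)
  ... (continuing to 47P)
  47P = O

ord(P) = 47


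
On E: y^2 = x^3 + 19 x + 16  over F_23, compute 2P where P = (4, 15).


Doubling: s = (3 x1^2 + a) / (2 y1)
s = (3*4^2 + 19) / (2*15) mod 23 = 3
x3 = s^2 - 2 x1 mod 23 = 3^2 - 2*4 = 1
y3 = s (x1 - x3) - y1 mod 23 = 3 * (4 - 1) - 15 = 17

2P = (1, 17)


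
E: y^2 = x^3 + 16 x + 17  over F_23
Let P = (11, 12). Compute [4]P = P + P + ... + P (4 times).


k = 4 = 100_2 (binary, LSB first: 001)
Double-and-add from P = (11, 12):
  bit 0 = 0: acc unchanged = O
  bit 1 = 0: acc unchanged = O
  bit 2 = 1: acc = O + (11, 11) = (11, 11)

4P = (11, 11)


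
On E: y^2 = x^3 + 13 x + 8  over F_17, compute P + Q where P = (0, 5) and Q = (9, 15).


P != Q, so use the chord formula.
s = (y2 - y1) / (x2 - x1) = (10) / (9) mod 17 = 3
x3 = s^2 - x1 - x2 mod 17 = 3^2 - 0 - 9 = 0
y3 = s (x1 - x3) - y1 mod 17 = 3 * (0 - 0) - 5 = 12

P + Q = (0, 12)


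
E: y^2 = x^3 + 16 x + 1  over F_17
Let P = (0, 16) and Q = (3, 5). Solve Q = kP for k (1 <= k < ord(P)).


Enumerate multiples of P until we hit Q = (3, 5):
  1P = (0, 16)
  2P = (13, 3)
  3P = (5, 6)
  4P = (16, 16)
  5P = (1, 1)
  6P = (3, 12)
  7P = (12, 0)
  8P = (3, 5)
Match found at i = 8.

k = 8


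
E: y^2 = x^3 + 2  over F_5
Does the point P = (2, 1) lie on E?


Check whether y^2 = x^3 + 0 x + 2 (mod 5) for (x, y) = (2, 1).
LHS: y^2 = 1^2 mod 5 = 1
RHS: x^3 + 0 x + 2 = 2^3 + 0*2 + 2 mod 5 = 0
LHS != RHS

No, not on the curve


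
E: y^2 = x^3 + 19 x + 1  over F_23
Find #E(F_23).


For each x in F_23, count y with y^2 = x^3 + 19 x + 1 mod 23:
  x = 0: RHS = 1, y in [1, 22]  -> 2 point(s)
  x = 2: RHS = 1, y in [1, 22]  -> 2 point(s)
  x = 3: RHS = 16, y in [4, 19]  -> 2 point(s)
  x = 4: RHS = 3, y in [7, 16]  -> 2 point(s)
  x = 6: RHS = 9, y in [3, 20]  -> 2 point(s)
  x = 9: RHS = 4, y in [2, 21]  -> 2 point(s)
  x = 10: RHS = 18, y in [8, 15]  -> 2 point(s)
  x = 11: RHS = 0, y in [0]  -> 1 point(s)
  x = 12: RHS = 2, y in [5, 18]  -> 2 point(s)
  x = 15: RHS = 4, y in [2, 21]  -> 2 point(s)
  x = 16: RHS = 8, y in [10, 13]  -> 2 point(s)
  x = 17: RHS = 16, y in [4, 19]  -> 2 point(s)
  x = 20: RHS = 9, y in [3, 20]  -> 2 point(s)
  x = 21: RHS = 1, y in [1, 22]  -> 2 point(s)
  x = 22: RHS = 4, y in [2, 21]  -> 2 point(s)
Affine points: 29. Add the point at infinity: total = 30.

#E(F_23) = 30


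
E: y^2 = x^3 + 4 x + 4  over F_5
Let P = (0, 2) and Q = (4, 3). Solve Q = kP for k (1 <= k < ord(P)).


Enumerate multiples of P until we hit Q = (4, 3):
  1P = (0, 2)
  2P = (1, 2)
  3P = (4, 3)
Match found at i = 3.

k = 3


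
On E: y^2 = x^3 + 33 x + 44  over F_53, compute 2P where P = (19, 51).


Doubling: s = (3 x1^2 + a) / (2 y1)
s = (3*19^2 + 33) / (2*51) mod 53 = 39
x3 = s^2 - 2 x1 mod 53 = 39^2 - 2*19 = 52
y3 = s (x1 - x3) - y1 mod 53 = 39 * (19 - 52) - 51 = 40

2P = (52, 40)


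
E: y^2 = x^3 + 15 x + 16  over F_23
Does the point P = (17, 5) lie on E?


Check whether y^2 = x^3 + 15 x + 16 (mod 23) for (x, y) = (17, 5).
LHS: y^2 = 5^2 mod 23 = 2
RHS: x^3 + 15 x + 16 = 17^3 + 15*17 + 16 mod 23 = 9
LHS != RHS

No, not on the curve


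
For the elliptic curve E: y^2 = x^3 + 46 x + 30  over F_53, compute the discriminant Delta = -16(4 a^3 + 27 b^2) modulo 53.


4 a^3 + 27 b^2 = 4*46^3 + 27*30^2 = 389344 + 24300 = 413644
Delta = -16 * (413644) = -6618304
Delta mod 53 = 18

Delta = 18 (mod 53)


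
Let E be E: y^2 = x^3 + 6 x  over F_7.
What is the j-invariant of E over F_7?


Delta = -16(4 a^3 + 27 b^2) mod 7 = 1
-1728 * (4 a)^3 = -1728 * (4*6)^3 mod 7 = 6
j = 6 * 1^(-1) mod 7 = 6

j = 6 (mod 7)


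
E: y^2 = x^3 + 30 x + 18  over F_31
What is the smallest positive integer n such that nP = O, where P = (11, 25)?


Compute successive multiples of P until we hit O:
  1P = (11, 25)
  2P = (14, 19)
  3P = (10, 4)
  4P = (17, 4)
  5P = (23, 17)
  6P = (25, 5)
  7P = (4, 27)
  8P = (30, 7)
  ... (continuing to 38P)
  38P = O

ord(P) = 38


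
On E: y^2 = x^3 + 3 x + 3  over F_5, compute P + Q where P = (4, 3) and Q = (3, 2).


P != Q, so use the chord formula.
s = (y2 - y1) / (x2 - x1) = (4) / (4) mod 5 = 1
x3 = s^2 - x1 - x2 mod 5 = 1^2 - 4 - 3 = 4
y3 = s (x1 - x3) - y1 mod 5 = 1 * (4 - 4) - 3 = 2

P + Q = (4, 2)


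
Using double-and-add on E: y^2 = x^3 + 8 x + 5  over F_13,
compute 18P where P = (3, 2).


k = 18 = 10010_2 (binary, LSB first: 01001)
Double-and-add from P = (3, 2):
  bit 0 = 0: acc unchanged = O
  bit 1 = 1: acc = O + (8, 3) = (8, 3)
  bit 2 = 0: acc unchanged = (8, 3)
  bit 3 = 0: acc unchanged = (8, 3)
  bit 4 = 1: acc = (8, 3) + (6, 10) = (8, 10)

18P = (8, 10)


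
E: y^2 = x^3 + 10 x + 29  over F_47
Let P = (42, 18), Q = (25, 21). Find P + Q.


P != Q, so use the chord formula.
s = (y2 - y1) / (x2 - x1) = (3) / (30) mod 47 = 33
x3 = s^2 - x1 - x2 mod 47 = 33^2 - 42 - 25 = 35
y3 = s (x1 - x3) - y1 mod 47 = 33 * (42 - 35) - 18 = 25

P + Q = (35, 25)


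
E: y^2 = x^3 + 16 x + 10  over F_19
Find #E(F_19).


For each x in F_19, count y with y^2 = x^3 + 16 x + 10 mod 19:
  x = 3: RHS = 9, y in [3, 16]  -> 2 point(s)
  x = 4: RHS = 5, y in [9, 10]  -> 2 point(s)
  x = 5: RHS = 6, y in [5, 14]  -> 2 point(s)
  x = 7: RHS = 9, y in [3, 16]  -> 2 point(s)
  x = 8: RHS = 4, y in [2, 17]  -> 2 point(s)
  x = 9: RHS = 9, y in [3, 16]  -> 2 point(s)
  x = 10: RHS = 11, y in [7, 12]  -> 2 point(s)
  x = 11: RHS = 16, y in [4, 15]  -> 2 point(s)
  x = 12: RHS = 11, y in [7, 12]  -> 2 point(s)
  x = 16: RHS = 11, y in [7, 12]  -> 2 point(s)
Affine points: 20. Add the point at infinity: total = 21.

#E(F_19) = 21


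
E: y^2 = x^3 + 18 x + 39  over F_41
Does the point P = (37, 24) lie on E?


Check whether y^2 = x^3 + 18 x + 39 (mod 41) for (x, y) = (37, 24).
LHS: y^2 = 24^2 mod 41 = 2
RHS: x^3 + 18 x + 39 = 37^3 + 18*37 + 39 mod 41 = 26
LHS != RHS

No, not on the curve


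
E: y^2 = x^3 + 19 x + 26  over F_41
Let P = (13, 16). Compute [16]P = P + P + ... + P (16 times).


k = 16 = 10000_2 (binary, LSB first: 00001)
Double-and-add from P = (13, 16):
  bit 0 = 0: acc unchanged = O
  bit 1 = 0: acc unchanged = O
  bit 2 = 0: acc unchanged = O
  bit 3 = 0: acc unchanged = O
  bit 4 = 1: acc = O + (4, 17) = (4, 17)

16P = (4, 17)


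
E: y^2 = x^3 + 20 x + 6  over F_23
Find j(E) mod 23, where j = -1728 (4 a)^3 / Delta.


Delta = -16(4 a^3 + 27 b^2) mod 23 = 22
-1728 * (4 a)^3 = -1728 * (4*20)^3 mod 23 = 9
j = 9 * 22^(-1) mod 23 = 14

j = 14 (mod 23)


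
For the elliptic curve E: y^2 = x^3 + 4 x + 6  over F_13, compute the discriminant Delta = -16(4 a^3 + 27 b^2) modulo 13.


4 a^3 + 27 b^2 = 4*4^3 + 27*6^2 = 256 + 972 = 1228
Delta = -16 * (1228) = -19648
Delta mod 13 = 8

Delta = 8 (mod 13)


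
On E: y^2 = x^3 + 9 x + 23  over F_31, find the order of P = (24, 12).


Compute successive multiples of P until we hit O:
  1P = (24, 12)
  2P = (2, 7)
  3P = (21, 7)
  4P = (6, 18)
  5P = (8, 24)
  6P = (17, 6)
  7P = (23, 11)
  8P = (16, 27)
  ... (continuing to 40P)
  40P = O

ord(P) = 40


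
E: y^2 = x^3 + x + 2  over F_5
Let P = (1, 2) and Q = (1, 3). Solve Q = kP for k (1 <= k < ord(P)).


Enumerate multiples of P until we hit Q = (1, 3):
  1P = (1, 2)
  2P = (4, 0)
  3P = (1, 3)
Match found at i = 3.

k = 3


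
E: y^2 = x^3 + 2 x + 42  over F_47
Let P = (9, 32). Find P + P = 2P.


Doubling: s = (3 x1^2 + a) / (2 y1)
s = (3*9^2 + 2) / (2*32) mod 47 = 31
x3 = s^2 - 2 x1 mod 47 = 31^2 - 2*9 = 3
y3 = s (x1 - x3) - y1 mod 47 = 31 * (9 - 3) - 32 = 13

2P = (3, 13)


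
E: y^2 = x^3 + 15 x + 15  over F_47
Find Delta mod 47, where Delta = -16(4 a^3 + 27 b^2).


4 a^3 + 27 b^2 = 4*15^3 + 27*15^2 = 13500 + 6075 = 19575
Delta = -16 * (19575) = -313200
Delta mod 47 = 8

Delta = 8 (mod 47)


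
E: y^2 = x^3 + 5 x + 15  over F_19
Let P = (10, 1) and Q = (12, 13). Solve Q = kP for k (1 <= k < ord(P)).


Enumerate multiples of P until we hit Q = (12, 13):
  1P = (10, 1)
  2P = (4, 2)
  3P = (14, 6)
  4P = (12, 6)
  5P = (8, 4)
  6P = (8, 15)
  7P = (12, 13)
Match found at i = 7.

k = 7


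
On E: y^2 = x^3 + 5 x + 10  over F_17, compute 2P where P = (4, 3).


Doubling: s = (3 x1^2 + a) / (2 y1)
s = (3*4^2 + 5) / (2*3) mod 17 = 6
x3 = s^2 - 2 x1 mod 17 = 6^2 - 2*4 = 11
y3 = s (x1 - x3) - y1 mod 17 = 6 * (4 - 11) - 3 = 6

2P = (11, 6)


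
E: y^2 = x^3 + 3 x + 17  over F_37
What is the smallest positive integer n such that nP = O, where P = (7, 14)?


Compute successive multiples of P until we hit O:
  1P = (7, 14)
  2P = (13, 12)
  3P = (13, 25)
  4P = (7, 23)
  5P = O

ord(P) = 5


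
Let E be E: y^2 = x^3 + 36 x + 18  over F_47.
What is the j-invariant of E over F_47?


Delta = -16(4 a^3 + 27 b^2) mod 47 = 18
-1728 * (4 a)^3 = -1728 * (4*36)^3 mod 47 = 15
j = 15 * 18^(-1) mod 47 = 40

j = 40 (mod 47)


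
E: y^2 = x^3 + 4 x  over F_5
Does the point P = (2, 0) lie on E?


Check whether y^2 = x^3 + 4 x + 0 (mod 5) for (x, y) = (2, 0).
LHS: y^2 = 0^2 mod 5 = 0
RHS: x^3 + 4 x + 0 = 2^3 + 4*2 + 0 mod 5 = 1
LHS != RHS

No, not on the curve
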